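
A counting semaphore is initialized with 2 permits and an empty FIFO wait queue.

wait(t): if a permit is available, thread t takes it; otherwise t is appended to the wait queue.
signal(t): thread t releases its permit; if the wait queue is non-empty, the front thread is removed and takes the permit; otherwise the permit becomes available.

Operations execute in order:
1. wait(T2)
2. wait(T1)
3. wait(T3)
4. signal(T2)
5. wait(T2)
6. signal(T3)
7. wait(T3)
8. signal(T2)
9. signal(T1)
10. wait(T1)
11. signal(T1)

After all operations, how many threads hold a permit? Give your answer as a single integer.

Answer: 1

Derivation:
Step 1: wait(T2) -> count=1 queue=[] holders={T2}
Step 2: wait(T1) -> count=0 queue=[] holders={T1,T2}
Step 3: wait(T3) -> count=0 queue=[T3] holders={T1,T2}
Step 4: signal(T2) -> count=0 queue=[] holders={T1,T3}
Step 5: wait(T2) -> count=0 queue=[T2] holders={T1,T3}
Step 6: signal(T3) -> count=0 queue=[] holders={T1,T2}
Step 7: wait(T3) -> count=0 queue=[T3] holders={T1,T2}
Step 8: signal(T2) -> count=0 queue=[] holders={T1,T3}
Step 9: signal(T1) -> count=1 queue=[] holders={T3}
Step 10: wait(T1) -> count=0 queue=[] holders={T1,T3}
Step 11: signal(T1) -> count=1 queue=[] holders={T3}
Final holders: {T3} -> 1 thread(s)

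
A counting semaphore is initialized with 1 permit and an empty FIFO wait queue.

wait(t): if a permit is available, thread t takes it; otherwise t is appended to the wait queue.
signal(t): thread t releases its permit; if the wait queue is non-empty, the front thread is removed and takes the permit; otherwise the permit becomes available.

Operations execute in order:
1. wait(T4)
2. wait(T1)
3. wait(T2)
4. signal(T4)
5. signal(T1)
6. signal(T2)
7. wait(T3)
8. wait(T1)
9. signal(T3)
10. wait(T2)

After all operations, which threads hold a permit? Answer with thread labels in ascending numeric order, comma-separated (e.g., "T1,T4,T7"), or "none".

Answer: T1

Derivation:
Step 1: wait(T4) -> count=0 queue=[] holders={T4}
Step 2: wait(T1) -> count=0 queue=[T1] holders={T4}
Step 3: wait(T2) -> count=0 queue=[T1,T2] holders={T4}
Step 4: signal(T4) -> count=0 queue=[T2] holders={T1}
Step 5: signal(T1) -> count=0 queue=[] holders={T2}
Step 6: signal(T2) -> count=1 queue=[] holders={none}
Step 7: wait(T3) -> count=0 queue=[] holders={T3}
Step 8: wait(T1) -> count=0 queue=[T1] holders={T3}
Step 9: signal(T3) -> count=0 queue=[] holders={T1}
Step 10: wait(T2) -> count=0 queue=[T2] holders={T1}
Final holders: T1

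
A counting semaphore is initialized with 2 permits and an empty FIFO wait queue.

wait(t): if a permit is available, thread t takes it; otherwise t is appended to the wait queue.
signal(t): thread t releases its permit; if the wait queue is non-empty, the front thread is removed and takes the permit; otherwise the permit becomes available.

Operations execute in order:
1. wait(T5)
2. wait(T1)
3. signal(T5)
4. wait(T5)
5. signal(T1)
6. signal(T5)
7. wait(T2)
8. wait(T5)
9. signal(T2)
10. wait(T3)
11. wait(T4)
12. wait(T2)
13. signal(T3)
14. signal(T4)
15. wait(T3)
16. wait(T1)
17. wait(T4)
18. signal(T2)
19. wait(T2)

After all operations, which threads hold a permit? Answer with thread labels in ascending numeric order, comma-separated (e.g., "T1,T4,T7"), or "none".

Answer: T3,T5

Derivation:
Step 1: wait(T5) -> count=1 queue=[] holders={T5}
Step 2: wait(T1) -> count=0 queue=[] holders={T1,T5}
Step 3: signal(T5) -> count=1 queue=[] holders={T1}
Step 4: wait(T5) -> count=0 queue=[] holders={T1,T5}
Step 5: signal(T1) -> count=1 queue=[] holders={T5}
Step 6: signal(T5) -> count=2 queue=[] holders={none}
Step 7: wait(T2) -> count=1 queue=[] holders={T2}
Step 8: wait(T5) -> count=0 queue=[] holders={T2,T5}
Step 9: signal(T2) -> count=1 queue=[] holders={T5}
Step 10: wait(T3) -> count=0 queue=[] holders={T3,T5}
Step 11: wait(T4) -> count=0 queue=[T4] holders={T3,T5}
Step 12: wait(T2) -> count=0 queue=[T4,T2] holders={T3,T5}
Step 13: signal(T3) -> count=0 queue=[T2] holders={T4,T5}
Step 14: signal(T4) -> count=0 queue=[] holders={T2,T5}
Step 15: wait(T3) -> count=0 queue=[T3] holders={T2,T5}
Step 16: wait(T1) -> count=0 queue=[T3,T1] holders={T2,T5}
Step 17: wait(T4) -> count=0 queue=[T3,T1,T4] holders={T2,T5}
Step 18: signal(T2) -> count=0 queue=[T1,T4] holders={T3,T5}
Step 19: wait(T2) -> count=0 queue=[T1,T4,T2] holders={T3,T5}
Final holders: T3,T5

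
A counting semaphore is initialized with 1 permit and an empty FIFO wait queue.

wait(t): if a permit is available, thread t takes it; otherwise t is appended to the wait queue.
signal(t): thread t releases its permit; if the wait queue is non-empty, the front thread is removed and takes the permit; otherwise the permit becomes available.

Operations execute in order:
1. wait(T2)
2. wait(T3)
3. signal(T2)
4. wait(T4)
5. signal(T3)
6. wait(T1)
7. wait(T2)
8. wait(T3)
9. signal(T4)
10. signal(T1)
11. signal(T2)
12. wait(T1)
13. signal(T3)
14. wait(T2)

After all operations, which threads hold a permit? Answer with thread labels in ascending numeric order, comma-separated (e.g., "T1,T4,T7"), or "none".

Step 1: wait(T2) -> count=0 queue=[] holders={T2}
Step 2: wait(T3) -> count=0 queue=[T3] holders={T2}
Step 3: signal(T2) -> count=0 queue=[] holders={T3}
Step 4: wait(T4) -> count=0 queue=[T4] holders={T3}
Step 5: signal(T3) -> count=0 queue=[] holders={T4}
Step 6: wait(T1) -> count=0 queue=[T1] holders={T4}
Step 7: wait(T2) -> count=0 queue=[T1,T2] holders={T4}
Step 8: wait(T3) -> count=0 queue=[T1,T2,T3] holders={T4}
Step 9: signal(T4) -> count=0 queue=[T2,T3] holders={T1}
Step 10: signal(T1) -> count=0 queue=[T3] holders={T2}
Step 11: signal(T2) -> count=0 queue=[] holders={T3}
Step 12: wait(T1) -> count=0 queue=[T1] holders={T3}
Step 13: signal(T3) -> count=0 queue=[] holders={T1}
Step 14: wait(T2) -> count=0 queue=[T2] holders={T1}
Final holders: T1

Answer: T1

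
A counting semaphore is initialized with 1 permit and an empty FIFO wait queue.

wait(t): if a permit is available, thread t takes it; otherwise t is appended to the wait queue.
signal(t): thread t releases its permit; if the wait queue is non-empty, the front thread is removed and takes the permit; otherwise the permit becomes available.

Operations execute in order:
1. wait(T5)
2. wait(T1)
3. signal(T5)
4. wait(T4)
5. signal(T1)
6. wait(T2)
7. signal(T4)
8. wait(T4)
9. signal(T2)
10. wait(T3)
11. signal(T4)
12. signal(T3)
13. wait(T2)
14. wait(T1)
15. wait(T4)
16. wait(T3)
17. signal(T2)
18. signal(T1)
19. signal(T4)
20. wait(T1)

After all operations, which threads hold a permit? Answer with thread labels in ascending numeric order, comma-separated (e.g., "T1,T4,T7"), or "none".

Answer: T3

Derivation:
Step 1: wait(T5) -> count=0 queue=[] holders={T5}
Step 2: wait(T1) -> count=0 queue=[T1] holders={T5}
Step 3: signal(T5) -> count=0 queue=[] holders={T1}
Step 4: wait(T4) -> count=0 queue=[T4] holders={T1}
Step 5: signal(T1) -> count=0 queue=[] holders={T4}
Step 6: wait(T2) -> count=0 queue=[T2] holders={T4}
Step 7: signal(T4) -> count=0 queue=[] holders={T2}
Step 8: wait(T4) -> count=0 queue=[T4] holders={T2}
Step 9: signal(T2) -> count=0 queue=[] holders={T4}
Step 10: wait(T3) -> count=0 queue=[T3] holders={T4}
Step 11: signal(T4) -> count=0 queue=[] holders={T3}
Step 12: signal(T3) -> count=1 queue=[] holders={none}
Step 13: wait(T2) -> count=0 queue=[] holders={T2}
Step 14: wait(T1) -> count=0 queue=[T1] holders={T2}
Step 15: wait(T4) -> count=0 queue=[T1,T4] holders={T2}
Step 16: wait(T3) -> count=0 queue=[T1,T4,T3] holders={T2}
Step 17: signal(T2) -> count=0 queue=[T4,T3] holders={T1}
Step 18: signal(T1) -> count=0 queue=[T3] holders={T4}
Step 19: signal(T4) -> count=0 queue=[] holders={T3}
Step 20: wait(T1) -> count=0 queue=[T1] holders={T3}
Final holders: T3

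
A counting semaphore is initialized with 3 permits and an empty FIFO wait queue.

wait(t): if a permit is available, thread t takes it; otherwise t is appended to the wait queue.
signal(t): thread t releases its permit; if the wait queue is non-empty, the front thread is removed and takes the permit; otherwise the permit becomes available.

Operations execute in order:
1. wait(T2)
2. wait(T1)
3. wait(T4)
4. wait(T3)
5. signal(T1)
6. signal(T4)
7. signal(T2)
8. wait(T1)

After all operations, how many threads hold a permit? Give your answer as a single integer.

Step 1: wait(T2) -> count=2 queue=[] holders={T2}
Step 2: wait(T1) -> count=1 queue=[] holders={T1,T2}
Step 3: wait(T4) -> count=0 queue=[] holders={T1,T2,T4}
Step 4: wait(T3) -> count=0 queue=[T3] holders={T1,T2,T4}
Step 5: signal(T1) -> count=0 queue=[] holders={T2,T3,T4}
Step 6: signal(T4) -> count=1 queue=[] holders={T2,T3}
Step 7: signal(T2) -> count=2 queue=[] holders={T3}
Step 8: wait(T1) -> count=1 queue=[] holders={T1,T3}
Final holders: {T1,T3} -> 2 thread(s)

Answer: 2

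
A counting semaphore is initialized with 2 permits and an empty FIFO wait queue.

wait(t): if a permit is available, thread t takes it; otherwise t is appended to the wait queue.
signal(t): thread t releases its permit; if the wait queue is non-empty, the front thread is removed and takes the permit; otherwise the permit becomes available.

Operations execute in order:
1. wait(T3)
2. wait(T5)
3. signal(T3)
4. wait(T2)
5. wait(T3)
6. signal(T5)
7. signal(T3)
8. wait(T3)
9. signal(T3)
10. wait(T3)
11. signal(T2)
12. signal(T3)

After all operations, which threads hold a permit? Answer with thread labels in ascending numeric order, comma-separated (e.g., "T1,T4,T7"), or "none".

Step 1: wait(T3) -> count=1 queue=[] holders={T3}
Step 2: wait(T5) -> count=0 queue=[] holders={T3,T5}
Step 3: signal(T3) -> count=1 queue=[] holders={T5}
Step 4: wait(T2) -> count=0 queue=[] holders={T2,T5}
Step 5: wait(T3) -> count=0 queue=[T3] holders={T2,T5}
Step 6: signal(T5) -> count=0 queue=[] holders={T2,T3}
Step 7: signal(T3) -> count=1 queue=[] holders={T2}
Step 8: wait(T3) -> count=0 queue=[] holders={T2,T3}
Step 9: signal(T3) -> count=1 queue=[] holders={T2}
Step 10: wait(T3) -> count=0 queue=[] holders={T2,T3}
Step 11: signal(T2) -> count=1 queue=[] holders={T3}
Step 12: signal(T3) -> count=2 queue=[] holders={none}
Final holders: none

Answer: none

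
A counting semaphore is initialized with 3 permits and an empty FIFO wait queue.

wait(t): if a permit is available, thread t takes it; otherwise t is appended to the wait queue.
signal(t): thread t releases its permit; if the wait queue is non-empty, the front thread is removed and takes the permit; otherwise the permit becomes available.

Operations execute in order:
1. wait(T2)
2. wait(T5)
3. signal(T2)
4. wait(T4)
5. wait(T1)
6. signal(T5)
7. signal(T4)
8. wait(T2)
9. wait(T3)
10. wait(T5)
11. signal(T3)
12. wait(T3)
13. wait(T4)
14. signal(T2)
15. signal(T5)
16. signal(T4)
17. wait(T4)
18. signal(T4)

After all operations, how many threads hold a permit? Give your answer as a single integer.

Step 1: wait(T2) -> count=2 queue=[] holders={T2}
Step 2: wait(T5) -> count=1 queue=[] holders={T2,T5}
Step 3: signal(T2) -> count=2 queue=[] holders={T5}
Step 4: wait(T4) -> count=1 queue=[] holders={T4,T5}
Step 5: wait(T1) -> count=0 queue=[] holders={T1,T4,T5}
Step 6: signal(T5) -> count=1 queue=[] holders={T1,T4}
Step 7: signal(T4) -> count=2 queue=[] holders={T1}
Step 8: wait(T2) -> count=1 queue=[] holders={T1,T2}
Step 9: wait(T3) -> count=0 queue=[] holders={T1,T2,T3}
Step 10: wait(T5) -> count=0 queue=[T5] holders={T1,T2,T3}
Step 11: signal(T3) -> count=0 queue=[] holders={T1,T2,T5}
Step 12: wait(T3) -> count=0 queue=[T3] holders={T1,T2,T5}
Step 13: wait(T4) -> count=0 queue=[T3,T4] holders={T1,T2,T5}
Step 14: signal(T2) -> count=0 queue=[T4] holders={T1,T3,T5}
Step 15: signal(T5) -> count=0 queue=[] holders={T1,T3,T4}
Step 16: signal(T4) -> count=1 queue=[] holders={T1,T3}
Step 17: wait(T4) -> count=0 queue=[] holders={T1,T3,T4}
Step 18: signal(T4) -> count=1 queue=[] holders={T1,T3}
Final holders: {T1,T3} -> 2 thread(s)

Answer: 2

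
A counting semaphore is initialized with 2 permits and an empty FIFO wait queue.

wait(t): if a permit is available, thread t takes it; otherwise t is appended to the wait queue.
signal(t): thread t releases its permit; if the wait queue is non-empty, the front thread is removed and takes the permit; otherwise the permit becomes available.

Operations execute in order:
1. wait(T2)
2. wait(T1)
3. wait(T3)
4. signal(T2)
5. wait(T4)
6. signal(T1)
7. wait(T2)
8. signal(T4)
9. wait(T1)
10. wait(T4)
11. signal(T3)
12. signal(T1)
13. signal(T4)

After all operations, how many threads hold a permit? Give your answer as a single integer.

Answer: 1

Derivation:
Step 1: wait(T2) -> count=1 queue=[] holders={T2}
Step 2: wait(T1) -> count=0 queue=[] holders={T1,T2}
Step 3: wait(T3) -> count=0 queue=[T3] holders={T1,T2}
Step 4: signal(T2) -> count=0 queue=[] holders={T1,T3}
Step 5: wait(T4) -> count=0 queue=[T4] holders={T1,T3}
Step 6: signal(T1) -> count=0 queue=[] holders={T3,T4}
Step 7: wait(T2) -> count=0 queue=[T2] holders={T3,T4}
Step 8: signal(T4) -> count=0 queue=[] holders={T2,T3}
Step 9: wait(T1) -> count=0 queue=[T1] holders={T2,T3}
Step 10: wait(T4) -> count=0 queue=[T1,T4] holders={T2,T3}
Step 11: signal(T3) -> count=0 queue=[T4] holders={T1,T2}
Step 12: signal(T1) -> count=0 queue=[] holders={T2,T4}
Step 13: signal(T4) -> count=1 queue=[] holders={T2}
Final holders: {T2} -> 1 thread(s)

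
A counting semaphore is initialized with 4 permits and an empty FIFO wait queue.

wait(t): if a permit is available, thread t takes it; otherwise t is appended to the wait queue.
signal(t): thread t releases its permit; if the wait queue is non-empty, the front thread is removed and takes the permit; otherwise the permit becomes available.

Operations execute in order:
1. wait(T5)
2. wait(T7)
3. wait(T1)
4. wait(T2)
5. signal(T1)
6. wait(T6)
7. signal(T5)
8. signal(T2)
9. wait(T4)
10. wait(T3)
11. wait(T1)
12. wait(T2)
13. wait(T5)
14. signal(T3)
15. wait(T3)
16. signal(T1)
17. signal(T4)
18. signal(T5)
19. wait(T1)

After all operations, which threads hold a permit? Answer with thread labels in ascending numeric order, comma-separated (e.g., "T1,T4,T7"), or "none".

Answer: T2,T3,T6,T7

Derivation:
Step 1: wait(T5) -> count=3 queue=[] holders={T5}
Step 2: wait(T7) -> count=2 queue=[] holders={T5,T7}
Step 3: wait(T1) -> count=1 queue=[] holders={T1,T5,T7}
Step 4: wait(T2) -> count=0 queue=[] holders={T1,T2,T5,T7}
Step 5: signal(T1) -> count=1 queue=[] holders={T2,T5,T7}
Step 6: wait(T6) -> count=0 queue=[] holders={T2,T5,T6,T7}
Step 7: signal(T5) -> count=1 queue=[] holders={T2,T6,T7}
Step 8: signal(T2) -> count=2 queue=[] holders={T6,T7}
Step 9: wait(T4) -> count=1 queue=[] holders={T4,T6,T7}
Step 10: wait(T3) -> count=0 queue=[] holders={T3,T4,T6,T7}
Step 11: wait(T1) -> count=0 queue=[T1] holders={T3,T4,T6,T7}
Step 12: wait(T2) -> count=0 queue=[T1,T2] holders={T3,T4,T6,T7}
Step 13: wait(T5) -> count=0 queue=[T1,T2,T5] holders={T3,T4,T6,T7}
Step 14: signal(T3) -> count=0 queue=[T2,T5] holders={T1,T4,T6,T7}
Step 15: wait(T3) -> count=0 queue=[T2,T5,T3] holders={T1,T4,T6,T7}
Step 16: signal(T1) -> count=0 queue=[T5,T3] holders={T2,T4,T6,T7}
Step 17: signal(T4) -> count=0 queue=[T3] holders={T2,T5,T6,T7}
Step 18: signal(T5) -> count=0 queue=[] holders={T2,T3,T6,T7}
Step 19: wait(T1) -> count=0 queue=[T1] holders={T2,T3,T6,T7}
Final holders: T2,T3,T6,T7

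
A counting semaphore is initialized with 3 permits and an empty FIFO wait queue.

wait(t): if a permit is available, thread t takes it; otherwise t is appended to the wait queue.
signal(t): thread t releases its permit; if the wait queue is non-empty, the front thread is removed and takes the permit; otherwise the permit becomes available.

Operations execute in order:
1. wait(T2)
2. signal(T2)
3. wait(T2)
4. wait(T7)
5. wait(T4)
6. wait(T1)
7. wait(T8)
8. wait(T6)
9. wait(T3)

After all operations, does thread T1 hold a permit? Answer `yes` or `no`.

Answer: no

Derivation:
Step 1: wait(T2) -> count=2 queue=[] holders={T2}
Step 2: signal(T2) -> count=3 queue=[] holders={none}
Step 3: wait(T2) -> count=2 queue=[] holders={T2}
Step 4: wait(T7) -> count=1 queue=[] holders={T2,T7}
Step 5: wait(T4) -> count=0 queue=[] holders={T2,T4,T7}
Step 6: wait(T1) -> count=0 queue=[T1] holders={T2,T4,T7}
Step 7: wait(T8) -> count=0 queue=[T1,T8] holders={T2,T4,T7}
Step 8: wait(T6) -> count=0 queue=[T1,T8,T6] holders={T2,T4,T7}
Step 9: wait(T3) -> count=0 queue=[T1,T8,T6,T3] holders={T2,T4,T7}
Final holders: {T2,T4,T7} -> T1 not in holders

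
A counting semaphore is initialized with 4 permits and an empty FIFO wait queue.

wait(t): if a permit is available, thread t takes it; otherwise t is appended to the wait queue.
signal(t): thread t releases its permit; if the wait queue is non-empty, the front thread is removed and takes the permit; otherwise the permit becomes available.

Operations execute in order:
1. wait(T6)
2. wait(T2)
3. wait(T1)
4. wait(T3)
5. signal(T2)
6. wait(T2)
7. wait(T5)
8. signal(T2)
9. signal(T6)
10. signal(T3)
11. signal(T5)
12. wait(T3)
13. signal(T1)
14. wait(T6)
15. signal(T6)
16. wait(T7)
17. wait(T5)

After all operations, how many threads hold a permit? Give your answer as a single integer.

Step 1: wait(T6) -> count=3 queue=[] holders={T6}
Step 2: wait(T2) -> count=2 queue=[] holders={T2,T6}
Step 3: wait(T1) -> count=1 queue=[] holders={T1,T2,T6}
Step 4: wait(T3) -> count=0 queue=[] holders={T1,T2,T3,T6}
Step 5: signal(T2) -> count=1 queue=[] holders={T1,T3,T6}
Step 6: wait(T2) -> count=0 queue=[] holders={T1,T2,T3,T6}
Step 7: wait(T5) -> count=0 queue=[T5] holders={T1,T2,T3,T6}
Step 8: signal(T2) -> count=0 queue=[] holders={T1,T3,T5,T6}
Step 9: signal(T6) -> count=1 queue=[] holders={T1,T3,T5}
Step 10: signal(T3) -> count=2 queue=[] holders={T1,T5}
Step 11: signal(T5) -> count=3 queue=[] holders={T1}
Step 12: wait(T3) -> count=2 queue=[] holders={T1,T3}
Step 13: signal(T1) -> count=3 queue=[] holders={T3}
Step 14: wait(T6) -> count=2 queue=[] holders={T3,T6}
Step 15: signal(T6) -> count=3 queue=[] holders={T3}
Step 16: wait(T7) -> count=2 queue=[] holders={T3,T7}
Step 17: wait(T5) -> count=1 queue=[] holders={T3,T5,T7}
Final holders: {T3,T5,T7} -> 3 thread(s)

Answer: 3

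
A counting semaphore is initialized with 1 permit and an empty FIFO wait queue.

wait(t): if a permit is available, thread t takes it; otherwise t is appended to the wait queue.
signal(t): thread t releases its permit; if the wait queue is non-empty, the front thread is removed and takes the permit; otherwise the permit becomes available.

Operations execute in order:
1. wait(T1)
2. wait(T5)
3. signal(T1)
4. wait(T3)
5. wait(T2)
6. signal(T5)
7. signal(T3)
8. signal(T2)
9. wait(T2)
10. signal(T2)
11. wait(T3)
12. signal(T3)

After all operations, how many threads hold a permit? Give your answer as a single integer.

Step 1: wait(T1) -> count=0 queue=[] holders={T1}
Step 2: wait(T5) -> count=0 queue=[T5] holders={T1}
Step 3: signal(T1) -> count=0 queue=[] holders={T5}
Step 4: wait(T3) -> count=0 queue=[T3] holders={T5}
Step 5: wait(T2) -> count=0 queue=[T3,T2] holders={T5}
Step 6: signal(T5) -> count=0 queue=[T2] holders={T3}
Step 7: signal(T3) -> count=0 queue=[] holders={T2}
Step 8: signal(T2) -> count=1 queue=[] holders={none}
Step 9: wait(T2) -> count=0 queue=[] holders={T2}
Step 10: signal(T2) -> count=1 queue=[] holders={none}
Step 11: wait(T3) -> count=0 queue=[] holders={T3}
Step 12: signal(T3) -> count=1 queue=[] holders={none}
Final holders: {none} -> 0 thread(s)

Answer: 0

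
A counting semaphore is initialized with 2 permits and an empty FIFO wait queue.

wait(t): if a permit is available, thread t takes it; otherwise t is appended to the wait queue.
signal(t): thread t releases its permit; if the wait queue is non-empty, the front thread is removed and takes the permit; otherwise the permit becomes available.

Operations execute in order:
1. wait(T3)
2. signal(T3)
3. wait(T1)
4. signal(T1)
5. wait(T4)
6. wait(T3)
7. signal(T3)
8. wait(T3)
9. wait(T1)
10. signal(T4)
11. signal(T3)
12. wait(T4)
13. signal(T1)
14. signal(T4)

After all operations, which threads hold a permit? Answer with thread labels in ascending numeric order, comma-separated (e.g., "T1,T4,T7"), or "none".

Answer: none

Derivation:
Step 1: wait(T3) -> count=1 queue=[] holders={T3}
Step 2: signal(T3) -> count=2 queue=[] holders={none}
Step 3: wait(T1) -> count=1 queue=[] holders={T1}
Step 4: signal(T1) -> count=2 queue=[] holders={none}
Step 5: wait(T4) -> count=1 queue=[] holders={T4}
Step 6: wait(T3) -> count=0 queue=[] holders={T3,T4}
Step 7: signal(T3) -> count=1 queue=[] holders={T4}
Step 8: wait(T3) -> count=0 queue=[] holders={T3,T4}
Step 9: wait(T1) -> count=0 queue=[T1] holders={T3,T4}
Step 10: signal(T4) -> count=0 queue=[] holders={T1,T3}
Step 11: signal(T3) -> count=1 queue=[] holders={T1}
Step 12: wait(T4) -> count=0 queue=[] holders={T1,T4}
Step 13: signal(T1) -> count=1 queue=[] holders={T4}
Step 14: signal(T4) -> count=2 queue=[] holders={none}
Final holders: none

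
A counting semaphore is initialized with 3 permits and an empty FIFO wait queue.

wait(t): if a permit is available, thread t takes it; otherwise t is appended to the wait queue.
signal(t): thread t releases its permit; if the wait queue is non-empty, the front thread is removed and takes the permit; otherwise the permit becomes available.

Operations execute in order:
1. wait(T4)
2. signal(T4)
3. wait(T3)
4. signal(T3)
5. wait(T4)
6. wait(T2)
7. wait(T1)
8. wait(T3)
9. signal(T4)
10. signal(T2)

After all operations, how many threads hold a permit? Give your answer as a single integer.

Answer: 2

Derivation:
Step 1: wait(T4) -> count=2 queue=[] holders={T4}
Step 2: signal(T4) -> count=3 queue=[] holders={none}
Step 3: wait(T3) -> count=2 queue=[] holders={T3}
Step 4: signal(T3) -> count=3 queue=[] holders={none}
Step 5: wait(T4) -> count=2 queue=[] holders={T4}
Step 6: wait(T2) -> count=1 queue=[] holders={T2,T4}
Step 7: wait(T1) -> count=0 queue=[] holders={T1,T2,T4}
Step 8: wait(T3) -> count=0 queue=[T3] holders={T1,T2,T4}
Step 9: signal(T4) -> count=0 queue=[] holders={T1,T2,T3}
Step 10: signal(T2) -> count=1 queue=[] holders={T1,T3}
Final holders: {T1,T3} -> 2 thread(s)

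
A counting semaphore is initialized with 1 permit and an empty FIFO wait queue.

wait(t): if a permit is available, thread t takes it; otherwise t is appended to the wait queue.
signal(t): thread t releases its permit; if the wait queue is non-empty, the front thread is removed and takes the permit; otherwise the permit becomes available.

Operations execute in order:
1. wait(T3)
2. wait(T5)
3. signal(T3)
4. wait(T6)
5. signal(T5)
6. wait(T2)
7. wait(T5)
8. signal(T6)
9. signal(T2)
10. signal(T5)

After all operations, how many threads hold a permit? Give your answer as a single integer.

Step 1: wait(T3) -> count=0 queue=[] holders={T3}
Step 2: wait(T5) -> count=0 queue=[T5] holders={T3}
Step 3: signal(T3) -> count=0 queue=[] holders={T5}
Step 4: wait(T6) -> count=0 queue=[T6] holders={T5}
Step 5: signal(T5) -> count=0 queue=[] holders={T6}
Step 6: wait(T2) -> count=0 queue=[T2] holders={T6}
Step 7: wait(T5) -> count=0 queue=[T2,T5] holders={T6}
Step 8: signal(T6) -> count=0 queue=[T5] holders={T2}
Step 9: signal(T2) -> count=0 queue=[] holders={T5}
Step 10: signal(T5) -> count=1 queue=[] holders={none}
Final holders: {none} -> 0 thread(s)

Answer: 0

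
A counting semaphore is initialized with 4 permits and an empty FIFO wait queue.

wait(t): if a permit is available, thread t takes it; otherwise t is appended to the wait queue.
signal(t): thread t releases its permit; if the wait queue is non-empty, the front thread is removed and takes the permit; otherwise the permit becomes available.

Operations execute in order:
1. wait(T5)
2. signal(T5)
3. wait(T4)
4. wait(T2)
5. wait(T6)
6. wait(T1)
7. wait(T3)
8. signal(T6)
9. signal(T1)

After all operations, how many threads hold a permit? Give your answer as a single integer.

Step 1: wait(T5) -> count=3 queue=[] holders={T5}
Step 2: signal(T5) -> count=4 queue=[] holders={none}
Step 3: wait(T4) -> count=3 queue=[] holders={T4}
Step 4: wait(T2) -> count=2 queue=[] holders={T2,T4}
Step 5: wait(T6) -> count=1 queue=[] holders={T2,T4,T6}
Step 6: wait(T1) -> count=0 queue=[] holders={T1,T2,T4,T6}
Step 7: wait(T3) -> count=0 queue=[T3] holders={T1,T2,T4,T6}
Step 8: signal(T6) -> count=0 queue=[] holders={T1,T2,T3,T4}
Step 9: signal(T1) -> count=1 queue=[] holders={T2,T3,T4}
Final holders: {T2,T3,T4} -> 3 thread(s)

Answer: 3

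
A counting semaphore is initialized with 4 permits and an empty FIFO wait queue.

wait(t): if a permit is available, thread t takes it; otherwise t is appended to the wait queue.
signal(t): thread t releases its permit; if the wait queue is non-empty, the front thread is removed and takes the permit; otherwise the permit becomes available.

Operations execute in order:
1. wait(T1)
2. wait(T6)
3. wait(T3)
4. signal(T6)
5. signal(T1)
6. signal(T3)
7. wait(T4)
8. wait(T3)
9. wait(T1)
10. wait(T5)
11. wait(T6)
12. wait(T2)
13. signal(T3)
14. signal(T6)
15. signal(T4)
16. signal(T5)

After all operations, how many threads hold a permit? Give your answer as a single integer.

Step 1: wait(T1) -> count=3 queue=[] holders={T1}
Step 2: wait(T6) -> count=2 queue=[] holders={T1,T6}
Step 3: wait(T3) -> count=1 queue=[] holders={T1,T3,T6}
Step 4: signal(T6) -> count=2 queue=[] holders={T1,T3}
Step 5: signal(T1) -> count=3 queue=[] holders={T3}
Step 6: signal(T3) -> count=4 queue=[] holders={none}
Step 7: wait(T4) -> count=3 queue=[] holders={T4}
Step 8: wait(T3) -> count=2 queue=[] holders={T3,T4}
Step 9: wait(T1) -> count=1 queue=[] holders={T1,T3,T4}
Step 10: wait(T5) -> count=0 queue=[] holders={T1,T3,T4,T5}
Step 11: wait(T6) -> count=0 queue=[T6] holders={T1,T3,T4,T5}
Step 12: wait(T2) -> count=0 queue=[T6,T2] holders={T1,T3,T4,T5}
Step 13: signal(T3) -> count=0 queue=[T2] holders={T1,T4,T5,T6}
Step 14: signal(T6) -> count=0 queue=[] holders={T1,T2,T4,T5}
Step 15: signal(T4) -> count=1 queue=[] holders={T1,T2,T5}
Step 16: signal(T5) -> count=2 queue=[] holders={T1,T2}
Final holders: {T1,T2} -> 2 thread(s)

Answer: 2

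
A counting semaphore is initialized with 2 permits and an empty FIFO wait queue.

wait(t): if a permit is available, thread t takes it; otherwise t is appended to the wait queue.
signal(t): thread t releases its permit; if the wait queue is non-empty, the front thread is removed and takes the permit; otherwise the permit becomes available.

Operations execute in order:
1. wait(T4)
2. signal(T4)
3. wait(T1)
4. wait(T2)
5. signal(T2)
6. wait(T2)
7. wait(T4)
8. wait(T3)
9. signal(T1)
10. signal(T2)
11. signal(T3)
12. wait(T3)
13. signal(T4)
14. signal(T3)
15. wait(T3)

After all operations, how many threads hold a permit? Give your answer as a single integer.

Step 1: wait(T4) -> count=1 queue=[] holders={T4}
Step 2: signal(T4) -> count=2 queue=[] holders={none}
Step 3: wait(T1) -> count=1 queue=[] holders={T1}
Step 4: wait(T2) -> count=0 queue=[] holders={T1,T2}
Step 5: signal(T2) -> count=1 queue=[] holders={T1}
Step 6: wait(T2) -> count=0 queue=[] holders={T1,T2}
Step 7: wait(T4) -> count=0 queue=[T4] holders={T1,T2}
Step 8: wait(T3) -> count=0 queue=[T4,T3] holders={T1,T2}
Step 9: signal(T1) -> count=0 queue=[T3] holders={T2,T4}
Step 10: signal(T2) -> count=0 queue=[] holders={T3,T4}
Step 11: signal(T3) -> count=1 queue=[] holders={T4}
Step 12: wait(T3) -> count=0 queue=[] holders={T3,T4}
Step 13: signal(T4) -> count=1 queue=[] holders={T3}
Step 14: signal(T3) -> count=2 queue=[] holders={none}
Step 15: wait(T3) -> count=1 queue=[] holders={T3}
Final holders: {T3} -> 1 thread(s)

Answer: 1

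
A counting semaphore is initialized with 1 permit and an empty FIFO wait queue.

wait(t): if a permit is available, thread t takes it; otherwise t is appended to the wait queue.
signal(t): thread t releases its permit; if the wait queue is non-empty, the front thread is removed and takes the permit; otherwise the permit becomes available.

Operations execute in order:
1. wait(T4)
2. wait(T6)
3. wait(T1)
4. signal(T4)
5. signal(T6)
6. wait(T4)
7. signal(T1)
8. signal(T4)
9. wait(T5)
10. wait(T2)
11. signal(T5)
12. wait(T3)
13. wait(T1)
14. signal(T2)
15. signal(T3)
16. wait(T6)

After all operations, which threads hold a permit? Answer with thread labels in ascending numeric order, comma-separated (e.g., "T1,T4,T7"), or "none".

Step 1: wait(T4) -> count=0 queue=[] holders={T4}
Step 2: wait(T6) -> count=0 queue=[T6] holders={T4}
Step 3: wait(T1) -> count=0 queue=[T6,T1] holders={T4}
Step 4: signal(T4) -> count=0 queue=[T1] holders={T6}
Step 5: signal(T6) -> count=0 queue=[] holders={T1}
Step 6: wait(T4) -> count=0 queue=[T4] holders={T1}
Step 7: signal(T1) -> count=0 queue=[] holders={T4}
Step 8: signal(T4) -> count=1 queue=[] holders={none}
Step 9: wait(T5) -> count=0 queue=[] holders={T5}
Step 10: wait(T2) -> count=0 queue=[T2] holders={T5}
Step 11: signal(T5) -> count=0 queue=[] holders={T2}
Step 12: wait(T3) -> count=0 queue=[T3] holders={T2}
Step 13: wait(T1) -> count=0 queue=[T3,T1] holders={T2}
Step 14: signal(T2) -> count=0 queue=[T1] holders={T3}
Step 15: signal(T3) -> count=0 queue=[] holders={T1}
Step 16: wait(T6) -> count=0 queue=[T6] holders={T1}
Final holders: T1

Answer: T1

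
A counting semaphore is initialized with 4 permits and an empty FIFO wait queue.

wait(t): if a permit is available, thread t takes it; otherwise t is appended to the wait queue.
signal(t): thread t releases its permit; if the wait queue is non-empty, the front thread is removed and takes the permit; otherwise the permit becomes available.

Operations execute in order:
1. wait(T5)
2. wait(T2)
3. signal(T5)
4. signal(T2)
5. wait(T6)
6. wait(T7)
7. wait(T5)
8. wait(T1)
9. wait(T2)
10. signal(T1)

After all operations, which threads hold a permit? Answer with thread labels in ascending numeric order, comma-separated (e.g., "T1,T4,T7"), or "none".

Answer: T2,T5,T6,T7

Derivation:
Step 1: wait(T5) -> count=3 queue=[] holders={T5}
Step 2: wait(T2) -> count=2 queue=[] holders={T2,T5}
Step 3: signal(T5) -> count=3 queue=[] holders={T2}
Step 4: signal(T2) -> count=4 queue=[] holders={none}
Step 5: wait(T6) -> count=3 queue=[] holders={T6}
Step 6: wait(T7) -> count=2 queue=[] holders={T6,T7}
Step 7: wait(T5) -> count=1 queue=[] holders={T5,T6,T7}
Step 8: wait(T1) -> count=0 queue=[] holders={T1,T5,T6,T7}
Step 9: wait(T2) -> count=0 queue=[T2] holders={T1,T5,T6,T7}
Step 10: signal(T1) -> count=0 queue=[] holders={T2,T5,T6,T7}
Final holders: T2,T5,T6,T7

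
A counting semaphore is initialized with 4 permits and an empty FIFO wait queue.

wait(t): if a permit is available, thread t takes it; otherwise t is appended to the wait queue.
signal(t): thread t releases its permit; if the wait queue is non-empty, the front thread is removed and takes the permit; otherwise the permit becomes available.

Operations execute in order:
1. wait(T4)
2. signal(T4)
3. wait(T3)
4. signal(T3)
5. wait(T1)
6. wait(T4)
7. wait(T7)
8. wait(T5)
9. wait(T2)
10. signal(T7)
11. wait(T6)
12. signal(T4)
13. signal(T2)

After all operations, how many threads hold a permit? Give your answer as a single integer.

Answer: 3

Derivation:
Step 1: wait(T4) -> count=3 queue=[] holders={T4}
Step 2: signal(T4) -> count=4 queue=[] holders={none}
Step 3: wait(T3) -> count=3 queue=[] holders={T3}
Step 4: signal(T3) -> count=4 queue=[] holders={none}
Step 5: wait(T1) -> count=3 queue=[] holders={T1}
Step 6: wait(T4) -> count=2 queue=[] holders={T1,T4}
Step 7: wait(T7) -> count=1 queue=[] holders={T1,T4,T7}
Step 8: wait(T5) -> count=0 queue=[] holders={T1,T4,T5,T7}
Step 9: wait(T2) -> count=0 queue=[T2] holders={T1,T4,T5,T7}
Step 10: signal(T7) -> count=0 queue=[] holders={T1,T2,T4,T5}
Step 11: wait(T6) -> count=0 queue=[T6] holders={T1,T2,T4,T5}
Step 12: signal(T4) -> count=0 queue=[] holders={T1,T2,T5,T6}
Step 13: signal(T2) -> count=1 queue=[] holders={T1,T5,T6}
Final holders: {T1,T5,T6} -> 3 thread(s)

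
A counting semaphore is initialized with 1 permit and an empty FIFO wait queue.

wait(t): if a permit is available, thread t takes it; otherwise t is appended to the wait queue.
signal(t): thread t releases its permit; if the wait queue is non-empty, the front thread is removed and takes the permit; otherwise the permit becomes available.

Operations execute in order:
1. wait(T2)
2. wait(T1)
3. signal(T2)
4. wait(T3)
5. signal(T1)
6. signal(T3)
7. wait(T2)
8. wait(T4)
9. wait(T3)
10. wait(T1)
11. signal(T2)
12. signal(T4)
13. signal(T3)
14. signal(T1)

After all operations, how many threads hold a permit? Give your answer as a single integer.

Step 1: wait(T2) -> count=0 queue=[] holders={T2}
Step 2: wait(T1) -> count=0 queue=[T1] holders={T2}
Step 3: signal(T2) -> count=0 queue=[] holders={T1}
Step 4: wait(T3) -> count=0 queue=[T3] holders={T1}
Step 5: signal(T1) -> count=0 queue=[] holders={T3}
Step 6: signal(T3) -> count=1 queue=[] holders={none}
Step 7: wait(T2) -> count=0 queue=[] holders={T2}
Step 8: wait(T4) -> count=0 queue=[T4] holders={T2}
Step 9: wait(T3) -> count=0 queue=[T4,T3] holders={T2}
Step 10: wait(T1) -> count=0 queue=[T4,T3,T1] holders={T2}
Step 11: signal(T2) -> count=0 queue=[T3,T1] holders={T4}
Step 12: signal(T4) -> count=0 queue=[T1] holders={T3}
Step 13: signal(T3) -> count=0 queue=[] holders={T1}
Step 14: signal(T1) -> count=1 queue=[] holders={none}
Final holders: {none} -> 0 thread(s)

Answer: 0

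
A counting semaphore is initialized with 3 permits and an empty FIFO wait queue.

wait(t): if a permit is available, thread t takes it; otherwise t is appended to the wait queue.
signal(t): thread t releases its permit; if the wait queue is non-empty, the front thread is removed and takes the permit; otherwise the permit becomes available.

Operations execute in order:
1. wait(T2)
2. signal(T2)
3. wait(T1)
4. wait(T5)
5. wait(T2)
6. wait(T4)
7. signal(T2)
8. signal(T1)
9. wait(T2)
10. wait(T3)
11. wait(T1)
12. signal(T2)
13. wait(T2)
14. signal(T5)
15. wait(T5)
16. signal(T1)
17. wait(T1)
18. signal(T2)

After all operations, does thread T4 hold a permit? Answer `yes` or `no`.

Answer: yes

Derivation:
Step 1: wait(T2) -> count=2 queue=[] holders={T2}
Step 2: signal(T2) -> count=3 queue=[] holders={none}
Step 3: wait(T1) -> count=2 queue=[] holders={T1}
Step 4: wait(T5) -> count=1 queue=[] holders={T1,T5}
Step 5: wait(T2) -> count=0 queue=[] holders={T1,T2,T5}
Step 6: wait(T4) -> count=0 queue=[T4] holders={T1,T2,T5}
Step 7: signal(T2) -> count=0 queue=[] holders={T1,T4,T5}
Step 8: signal(T1) -> count=1 queue=[] holders={T4,T5}
Step 9: wait(T2) -> count=0 queue=[] holders={T2,T4,T5}
Step 10: wait(T3) -> count=0 queue=[T3] holders={T2,T4,T5}
Step 11: wait(T1) -> count=0 queue=[T3,T1] holders={T2,T4,T5}
Step 12: signal(T2) -> count=0 queue=[T1] holders={T3,T4,T5}
Step 13: wait(T2) -> count=0 queue=[T1,T2] holders={T3,T4,T5}
Step 14: signal(T5) -> count=0 queue=[T2] holders={T1,T3,T4}
Step 15: wait(T5) -> count=0 queue=[T2,T5] holders={T1,T3,T4}
Step 16: signal(T1) -> count=0 queue=[T5] holders={T2,T3,T4}
Step 17: wait(T1) -> count=0 queue=[T5,T1] holders={T2,T3,T4}
Step 18: signal(T2) -> count=0 queue=[T1] holders={T3,T4,T5}
Final holders: {T3,T4,T5} -> T4 in holders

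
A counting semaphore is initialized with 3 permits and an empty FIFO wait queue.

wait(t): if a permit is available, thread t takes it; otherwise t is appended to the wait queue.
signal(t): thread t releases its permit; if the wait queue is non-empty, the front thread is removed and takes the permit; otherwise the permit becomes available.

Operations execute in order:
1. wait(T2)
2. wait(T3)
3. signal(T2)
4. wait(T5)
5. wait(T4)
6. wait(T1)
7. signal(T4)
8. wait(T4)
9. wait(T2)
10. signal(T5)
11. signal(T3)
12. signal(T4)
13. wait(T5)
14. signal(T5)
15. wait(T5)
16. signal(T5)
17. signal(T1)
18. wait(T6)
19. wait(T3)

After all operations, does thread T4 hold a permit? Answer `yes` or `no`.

Answer: no

Derivation:
Step 1: wait(T2) -> count=2 queue=[] holders={T2}
Step 2: wait(T3) -> count=1 queue=[] holders={T2,T3}
Step 3: signal(T2) -> count=2 queue=[] holders={T3}
Step 4: wait(T5) -> count=1 queue=[] holders={T3,T5}
Step 5: wait(T4) -> count=0 queue=[] holders={T3,T4,T5}
Step 6: wait(T1) -> count=0 queue=[T1] holders={T3,T4,T5}
Step 7: signal(T4) -> count=0 queue=[] holders={T1,T3,T5}
Step 8: wait(T4) -> count=0 queue=[T4] holders={T1,T3,T5}
Step 9: wait(T2) -> count=0 queue=[T4,T2] holders={T1,T3,T5}
Step 10: signal(T5) -> count=0 queue=[T2] holders={T1,T3,T4}
Step 11: signal(T3) -> count=0 queue=[] holders={T1,T2,T4}
Step 12: signal(T4) -> count=1 queue=[] holders={T1,T2}
Step 13: wait(T5) -> count=0 queue=[] holders={T1,T2,T5}
Step 14: signal(T5) -> count=1 queue=[] holders={T1,T2}
Step 15: wait(T5) -> count=0 queue=[] holders={T1,T2,T5}
Step 16: signal(T5) -> count=1 queue=[] holders={T1,T2}
Step 17: signal(T1) -> count=2 queue=[] holders={T2}
Step 18: wait(T6) -> count=1 queue=[] holders={T2,T6}
Step 19: wait(T3) -> count=0 queue=[] holders={T2,T3,T6}
Final holders: {T2,T3,T6} -> T4 not in holders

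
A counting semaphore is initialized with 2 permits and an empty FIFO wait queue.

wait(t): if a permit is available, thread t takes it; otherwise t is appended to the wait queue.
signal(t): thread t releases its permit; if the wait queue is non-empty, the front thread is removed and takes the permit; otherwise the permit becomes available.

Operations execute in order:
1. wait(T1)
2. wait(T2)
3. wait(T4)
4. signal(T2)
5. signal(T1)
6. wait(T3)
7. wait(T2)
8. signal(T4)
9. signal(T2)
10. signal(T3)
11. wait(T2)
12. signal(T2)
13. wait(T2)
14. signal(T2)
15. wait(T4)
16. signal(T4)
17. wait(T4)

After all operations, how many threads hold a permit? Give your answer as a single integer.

Step 1: wait(T1) -> count=1 queue=[] holders={T1}
Step 2: wait(T2) -> count=0 queue=[] holders={T1,T2}
Step 3: wait(T4) -> count=0 queue=[T4] holders={T1,T2}
Step 4: signal(T2) -> count=0 queue=[] holders={T1,T4}
Step 5: signal(T1) -> count=1 queue=[] holders={T4}
Step 6: wait(T3) -> count=0 queue=[] holders={T3,T4}
Step 7: wait(T2) -> count=0 queue=[T2] holders={T3,T4}
Step 8: signal(T4) -> count=0 queue=[] holders={T2,T3}
Step 9: signal(T2) -> count=1 queue=[] holders={T3}
Step 10: signal(T3) -> count=2 queue=[] holders={none}
Step 11: wait(T2) -> count=1 queue=[] holders={T2}
Step 12: signal(T2) -> count=2 queue=[] holders={none}
Step 13: wait(T2) -> count=1 queue=[] holders={T2}
Step 14: signal(T2) -> count=2 queue=[] holders={none}
Step 15: wait(T4) -> count=1 queue=[] holders={T4}
Step 16: signal(T4) -> count=2 queue=[] holders={none}
Step 17: wait(T4) -> count=1 queue=[] holders={T4}
Final holders: {T4} -> 1 thread(s)

Answer: 1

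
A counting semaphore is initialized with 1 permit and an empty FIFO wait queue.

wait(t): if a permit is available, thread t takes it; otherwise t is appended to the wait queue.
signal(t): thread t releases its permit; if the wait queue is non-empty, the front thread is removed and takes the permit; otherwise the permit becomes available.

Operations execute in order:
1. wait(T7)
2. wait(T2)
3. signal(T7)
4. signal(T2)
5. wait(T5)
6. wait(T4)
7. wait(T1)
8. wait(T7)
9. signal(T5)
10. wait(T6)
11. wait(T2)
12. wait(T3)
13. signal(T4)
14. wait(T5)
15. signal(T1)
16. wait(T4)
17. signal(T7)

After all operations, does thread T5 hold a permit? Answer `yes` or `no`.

Answer: no

Derivation:
Step 1: wait(T7) -> count=0 queue=[] holders={T7}
Step 2: wait(T2) -> count=0 queue=[T2] holders={T7}
Step 3: signal(T7) -> count=0 queue=[] holders={T2}
Step 4: signal(T2) -> count=1 queue=[] holders={none}
Step 5: wait(T5) -> count=0 queue=[] holders={T5}
Step 6: wait(T4) -> count=0 queue=[T4] holders={T5}
Step 7: wait(T1) -> count=0 queue=[T4,T1] holders={T5}
Step 8: wait(T7) -> count=0 queue=[T4,T1,T7] holders={T5}
Step 9: signal(T5) -> count=0 queue=[T1,T7] holders={T4}
Step 10: wait(T6) -> count=0 queue=[T1,T7,T6] holders={T4}
Step 11: wait(T2) -> count=0 queue=[T1,T7,T6,T2] holders={T4}
Step 12: wait(T3) -> count=0 queue=[T1,T7,T6,T2,T3] holders={T4}
Step 13: signal(T4) -> count=0 queue=[T7,T6,T2,T3] holders={T1}
Step 14: wait(T5) -> count=0 queue=[T7,T6,T2,T3,T5] holders={T1}
Step 15: signal(T1) -> count=0 queue=[T6,T2,T3,T5] holders={T7}
Step 16: wait(T4) -> count=0 queue=[T6,T2,T3,T5,T4] holders={T7}
Step 17: signal(T7) -> count=0 queue=[T2,T3,T5,T4] holders={T6}
Final holders: {T6} -> T5 not in holders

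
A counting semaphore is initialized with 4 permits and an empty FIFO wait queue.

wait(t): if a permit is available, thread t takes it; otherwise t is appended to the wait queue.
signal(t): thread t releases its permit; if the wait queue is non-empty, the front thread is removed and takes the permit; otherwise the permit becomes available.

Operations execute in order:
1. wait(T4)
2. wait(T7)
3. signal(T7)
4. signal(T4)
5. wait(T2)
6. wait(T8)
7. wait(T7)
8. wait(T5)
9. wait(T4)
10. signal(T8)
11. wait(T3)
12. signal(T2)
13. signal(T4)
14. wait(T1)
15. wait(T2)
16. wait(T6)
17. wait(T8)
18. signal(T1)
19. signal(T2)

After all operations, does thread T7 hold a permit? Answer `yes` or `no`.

Step 1: wait(T4) -> count=3 queue=[] holders={T4}
Step 2: wait(T7) -> count=2 queue=[] holders={T4,T7}
Step 3: signal(T7) -> count=3 queue=[] holders={T4}
Step 4: signal(T4) -> count=4 queue=[] holders={none}
Step 5: wait(T2) -> count=3 queue=[] holders={T2}
Step 6: wait(T8) -> count=2 queue=[] holders={T2,T8}
Step 7: wait(T7) -> count=1 queue=[] holders={T2,T7,T8}
Step 8: wait(T5) -> count=0 queue=[] holders={T2,T5,T7,T8}
Step 9: wait(T4) -> count=0 queue=[T4] holders={T2,T5,T7,T8}
Step 10: signal(T8) -> count=0 queue=[] holders={T2,T4,T5,T7}
Step 11: wait(T3) -> count=0 queue=[T3] holders={T2,T4,T5,T7}
Step 12: signal(T2) -> count=0 queue=[] holders={T3,T4,T5,T7}
Step 13: signal(T4) -> count=1 queue=[] holders={T3,T5,T7}
Step 14: wait(T1) -> count=0 queue=[] holders={T1,T3,T5,T7}
Step 15: wait(T2) -> count=0 queue=[T2] holders={T1,T3,T5,T7}
Step 16: wait(T6) -> count=0 queue=[T2,T6] holders={T1,T3,T5,T7}
Step 17: wait(T8) -> count=0 queue=[T2,T6,T8] holders={T1,T3,T5,T7}
Step 18: signal(T1) -> count=0 queue=[T6,T8] holders={T2,T3,T5,T7}
Step 19: signal(T2) -> count=0 queue=[T8] holders={T3,T5,T6,T7}
Final holders: {T3,T5,T6,T7} -> T7 in holders

Answer: yes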